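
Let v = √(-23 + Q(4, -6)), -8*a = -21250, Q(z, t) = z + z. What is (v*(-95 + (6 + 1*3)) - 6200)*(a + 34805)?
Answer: -232259750 - 6443335*I*√15/2 ≈ -2.3226e+8 - 1.2477e+7*I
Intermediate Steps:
Q(z, t) = 2*z
a = 10625/4 (a = -⅛*(-21250) = 10625/4 ≈ 2656.3)
v = I*√15 (v = √(-23 + 2*4) = √(-23 + 8) = √(-15) = I*√15 ≈ 3.873*I)
(v*(-95 + (6 + 1*3)) - 6200)*(a + 34805) = ((I*√15)*(-95 + (6 + 1*3)) - 6200)*(10625/4 + 34805) = ((I*√15)*(-95 + (6 + 3)) - 6200)*(149845/4) = ((I*√15)*(-95 + 9) - 6200)*(149845/4) = ((I*√15)*(-86) - 6200)*(149845/4) = (-86*I*√15 - 6200)*(149845/4) = (-6200 - 86*I*√15)*(149845/4) = -232259750 - 6443335*I*√15/2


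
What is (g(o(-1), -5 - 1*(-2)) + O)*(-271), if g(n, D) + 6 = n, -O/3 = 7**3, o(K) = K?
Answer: 280756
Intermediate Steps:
O = -1029 (O = -3*7**3 = -3*343 = -1029)
g(n, D) = -6 + n
(g(o(-1), -5 - 1*(-2)) + O)*(-271) = ((-6 - 1) - 1029)*(-271) = (-7 - 1029)*(-271) = -1036*(-271) = 280756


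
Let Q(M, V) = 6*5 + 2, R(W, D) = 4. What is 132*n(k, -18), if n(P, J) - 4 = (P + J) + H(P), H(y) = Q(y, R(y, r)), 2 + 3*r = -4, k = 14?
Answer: 4224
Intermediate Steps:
r = -2 (r = -⅔ + (⅓)*(-4) = -⅔ - 4/3 = -2)
Q(M, V) = 32 (Q(M, V) = 30 + 2 = 32)
H(y) = 32
n(P, J) = 36 + J + P (n(P, J) = 4 + ((P + J) + 32) = 4 + ((J + P) + 32) = 4 + (32 + J + P) = 36 + J + P)
132*n(k, -18) = 132*(36 - 18 + 14) = 132*32 = 4224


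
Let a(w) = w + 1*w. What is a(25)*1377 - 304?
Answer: 68546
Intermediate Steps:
a(w) = 2*w (a(w) = w + w = 2*w)
a(25)*1377 - 304 = (2*25)*1377 - 304 = 50*1377 - 304 = 68850 - 304 = 68546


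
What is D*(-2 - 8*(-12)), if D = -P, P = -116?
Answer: 10904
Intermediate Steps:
D = 116 (D = -1*(-116) = 116)
D*(-2 - 8*(-12)) = 116*(-2 - 8*(-12)) = 116*(-2 + 96) = 116*94 = 10904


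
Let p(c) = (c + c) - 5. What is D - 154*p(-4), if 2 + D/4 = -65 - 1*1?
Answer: 1730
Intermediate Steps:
D = -272 (D = -8 + 4*(-65 - 1*1) = -8 + 4*(-65 - 1) = -8 + 4*(-66) = -8 - 264 = -272)
p(c) = -5 + 2*c (p(c) = 2*c - 5 = -5 + 2*c)
D - 154*p(-4) = -272 - 154*(-5 + 2*(-4)) = -272 - 154*(-5 - 8) = -272 - 154*(-13) = -272 + 2002 = 1730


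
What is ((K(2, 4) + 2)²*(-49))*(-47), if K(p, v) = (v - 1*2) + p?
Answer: 82908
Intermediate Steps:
K(p, v) = -2 + p + v (K(p, v) = (v - 2) + p = (-2 + v) + p = -2 + p + v)
((K(2, 4) + 2)²*(-49))*(-47) = (((-2 + 2 + 4) + 2)²*(-49))*(-47) = ((4 + 2)²*(-49))*(-47) = (6²*(-49))*(-47) = (36*(-49))*(-47) = -1764*(-47) = 82908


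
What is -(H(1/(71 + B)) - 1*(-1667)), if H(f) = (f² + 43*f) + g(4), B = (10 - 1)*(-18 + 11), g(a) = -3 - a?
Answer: -106585/64 ≈ -1665.4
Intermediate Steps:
B = -63 (B = 9*(-7) = -63)
H(f) = -7 + f² + 43*f (H(f) = (f² + 43*f) + (-3 - 1*4) = (f² + 43*f) + (-3 - 4) = (f² + 43*f) - 7 = -7 + f² + 43*f)
-(H(1/(71 + B)) - 1*(-1667)) = -((-7 + (1/(71 - 63))² + 43/(71 - 63)) - 1*(-1667)) = -((-7 + (1/8)² + 43/8) + 1667) = -((-7 + (⅛)² + 43*(⅛)) + 1667) = -((-7 + 1/64 + 43/8) + 1667) = -(-103/64 + 1667) = -1*106585/64 = -106585/64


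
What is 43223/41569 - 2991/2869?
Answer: -326092/119261461 ≈ -0.0027343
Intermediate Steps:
43223/41569 - 2991/2869 = -326092/119261461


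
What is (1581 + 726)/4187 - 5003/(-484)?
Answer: 22064149/2026508 ≈ 10.888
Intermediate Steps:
(1581 + 726)/4187 - 5003/(-484) = 2307*(1/4187) - 5003*(-1/484) = 2307/4187 + 5003/484 = 22064149/2026508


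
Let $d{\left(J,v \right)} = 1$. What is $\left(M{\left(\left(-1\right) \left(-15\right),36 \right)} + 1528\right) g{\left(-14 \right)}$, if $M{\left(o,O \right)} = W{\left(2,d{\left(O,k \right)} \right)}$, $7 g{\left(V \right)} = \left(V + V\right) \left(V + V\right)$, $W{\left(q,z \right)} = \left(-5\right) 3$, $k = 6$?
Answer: $169456$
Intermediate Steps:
$W{\left(q,z \right)} = -15$
$g{\left(V \right)} = \frac{4 V^{2}}{7}$ ($g{\left(V \right)} = \frac{\left(V + V\right) \left(V + V\right)}{7} = \frac{2 V 2 V}{7} = \frac{4 V^{2}}{7}$)
$M{\left(o,O \right)} = -15$
$\left(M{\left(\left(-1\right) \left(-15\right),36 \right)} + 1528\right) g{\left(-14 \right)} = \left(-15 + 1528\right) \frac{4 \left(-14\right)^{2}}{7} = 1513 \cdot \frac{4}{7} \cdot 196 = 1513 \cdot 112 = 169456$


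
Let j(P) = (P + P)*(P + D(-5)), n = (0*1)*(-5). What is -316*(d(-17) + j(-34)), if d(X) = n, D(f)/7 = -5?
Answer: -1482672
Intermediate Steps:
D(f) = -35 (D(f) = 7*(-5) = -35)
n = 0 (n = 0*(-5) = 0)
d(X) = 0
j(P) = 2*P*(-35 + P) (j(P) = (P + P)*(P - 35) = (2*P)*(-35 + P) = 2*P*(-35 + P))
-316*(d(-17) + j(-34)) = -316*(0 + 2*(-34)*(-35 - 34)) = -316*(0 + 2*(-34)*(-69)) = -316*(0 + 4692) = -316*4692 = -1482672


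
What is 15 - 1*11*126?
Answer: -1371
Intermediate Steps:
15 - 1*11*126 = 15 - 11*126 = 15 - 1386 = -1371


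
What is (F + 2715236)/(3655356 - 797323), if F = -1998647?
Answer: 716589/2858033 ≈ 0.25073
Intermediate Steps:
(F + 2715236)/(3655356 - 797323) = (-1998647 + 2715236)/(3655356 - 797323) = 716589/2858033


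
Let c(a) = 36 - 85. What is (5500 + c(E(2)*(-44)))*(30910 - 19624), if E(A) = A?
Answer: 61519986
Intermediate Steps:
c(a) = -49
(5500 + c(E(2)*(-44)))*(30910 - 19624) = (5500 - 49)*(30910 - 19624) = 5451*11286 = 61519986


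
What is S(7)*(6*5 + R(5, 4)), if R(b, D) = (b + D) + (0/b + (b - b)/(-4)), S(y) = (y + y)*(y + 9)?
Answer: 8736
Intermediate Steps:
S(y) = 2*y*(9 + y) (S(y) = (2*y)*(9 + y) = 2*y*(9 + y))
R(b, D) = D + b (R(b, D) = (D + b) + (0 + 0*(-1/4)) = (D + b) + (0 + 0) = (D + b) + 0 = D + b)
S(7)*(6*5 + R(5, 4)) = (2*7*(9 + 7))*(6*5 + (4 + 5)) = (2*7*16)*(30 + 9) = 224*39 = 8736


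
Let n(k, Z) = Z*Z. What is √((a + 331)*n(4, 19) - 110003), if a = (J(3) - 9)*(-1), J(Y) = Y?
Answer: √11654 ≈ 107.95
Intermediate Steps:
n(k, Z) = Z²
a = 6 (a = (3 - 9)*(-1) = -6*(-1) = 6)
√((a + 331)*n(4, 19) - 110003) = √((6 + 331)*19² - 110003) = √(337*361 - 110003) = √(121657 - 110003) = √11654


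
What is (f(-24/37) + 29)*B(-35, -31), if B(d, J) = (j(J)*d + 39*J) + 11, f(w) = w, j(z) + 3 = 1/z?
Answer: -35506552/1147 ≈ -30956.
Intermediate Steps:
j(z) = -3 + 1/z
B(d, J) = 11 + 39*J + d*(-3 + 1/J) (B(d, J) = ((-3 + 1/J)*d + 39*J) + 11 = (d*(-3 + 1/J) + 39*J) + 11 = (39*J + d*(-3 + 1/J)) + 11 = 11 + 39*J + d*(-3 + 1/J))
(f(-24/37) + 29)*B(-35, -31) = (-24/37 + 29)*(11 - 3*(-35) + 39*(-31) - 35/(-31)) = (-24*1/37 + 29)*(11 + 105 - 1209 - 35*(-1/31)) = (-24/37 + 29)*(11 + 105 - 1209 + 35/31) = (1049/37)*(-33848/31) = -35506552/1147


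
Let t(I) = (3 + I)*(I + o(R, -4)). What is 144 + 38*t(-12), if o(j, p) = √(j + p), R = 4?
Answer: 4248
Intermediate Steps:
t(I) = I*(3 + I) (t(I) = (3 + I)*(I + √(4 - 4)) = (3 + I)*(I + √0) = (3 + I)*(I + 0) = (3 + I)*I = I*(3 + I))
144 + 38*t(-12) = 144 + 38*(-12*(3 - 12)) = 144 + 38*(-12*(-9)) = 144 + 38*108 = 144 + 4104 = 4248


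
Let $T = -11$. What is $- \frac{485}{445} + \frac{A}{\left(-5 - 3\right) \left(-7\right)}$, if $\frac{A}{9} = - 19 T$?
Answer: $\frac{161977}{4984} \approx 32.499$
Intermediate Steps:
$A = 1881$ ($A = 9 \left(\left(-19\right) \left(-11\right)\right) = 9 \cdot 209 = 1881$)
$- \frac{485}{445} + \frac{A}{\left(-5 - 3\right) \left(-7\right)} = - \frac{485}{445} + \frac{1881}{\left(-5 - 3\right) \left(-7\right)} = \left(-485\right) \frac{1}{445} + \frac{1881}{\left(-8\right) \left(-7\right)} = - \frac{97}{89} + \frac{1881}{56} = \frac{161977}{4984}$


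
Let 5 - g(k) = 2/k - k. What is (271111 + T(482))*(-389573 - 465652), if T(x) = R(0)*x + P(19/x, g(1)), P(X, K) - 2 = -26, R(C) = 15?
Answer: -238023656325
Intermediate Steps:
g(k) = 5 + k - 2/k (g(k) = 5 - (2/k - k) = 5 - (-k + 2/k) = 5 + (k - 2/k) = 5 + k - 2/k)
P(X, K) = -24 (P(X, K) = 2 - 26 = -24)
T(x) = -24 + 15*x (T(x) = 15*x - 24 = -24 + 15*x)
(271111 + T(482))*(-389573 - 465652) = (271111 + (-24 + 15*482))*(-389573 - 465652) = (271111 + (-24 + 7230))*(-855225) = (271111 + 7206)*(-855225) = 278317*(-855225) = -238023656325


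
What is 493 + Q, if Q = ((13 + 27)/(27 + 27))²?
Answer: 359797/729 ≈ 493.55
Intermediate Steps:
Q = 400/729 (Q = (40/54)² = (40*(1/54))² = (20/27)² = 400/729 ≈ 0.54870)
493 + Q = 493 + 400/729 = 359797/729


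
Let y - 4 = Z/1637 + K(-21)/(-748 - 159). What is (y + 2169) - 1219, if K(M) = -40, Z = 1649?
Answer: 1418021209/1484759 ≈ 955.05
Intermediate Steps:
y = 7500159/1484759 (y = 4 + (1649/1637 - 40/(-748 - 159)) = 4 + (1649*(1/1637) - 40/(-907)) = 4 + (1649/1637 - 40*(-1/907)) = 4 + (1649/1637 + 40/907) = 4 + 1561123/1484759 = 7500159/1484759 ≈ 5.0514)
(y + 2169) - 1219 = (7500159/1484759 + 2169) - 1219 = 3227942430/1484759 - 1219 = 1418021209/1484759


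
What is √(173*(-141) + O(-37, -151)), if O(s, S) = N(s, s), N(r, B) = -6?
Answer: 3*I*√2711 ≈ 156.2*I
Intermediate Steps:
O(s, S) = -6
√(173*(-141) + O(-37, -151)) = √(173*(-141) - 6) = √(-24393 - 6) = √(-24399) = 3*I*√2711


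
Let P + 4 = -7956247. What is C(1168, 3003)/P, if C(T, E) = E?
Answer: -3003/7956251 ≈ -0.00037744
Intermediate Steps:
P = -7956251 (P = -4 - 7956247 = -7956251)
C(1168, 3003)/P = 3003/(-7956251) = 3003*(-1/7956251) = -3003/7956251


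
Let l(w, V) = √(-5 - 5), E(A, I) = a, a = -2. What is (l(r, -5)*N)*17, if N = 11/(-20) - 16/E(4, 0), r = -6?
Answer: 2533*I*√10/20 ≈ 400.5*I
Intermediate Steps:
E(A, I) = -2
l(w, V) = I*√10 (l(w, V) = √(-10) = I*√10)
N = 149/20 (N = 11/(-20) - 16/(-2) = 11*(-1/20) - 16*(-½) = -11/20 + 8 = 149/20 ≈ 7.4500)
(l(r, -5)*N)*17 = ((I*√10)*(149/20))*17 = (149*I*√10/20)*17 = 2533*I*√10/20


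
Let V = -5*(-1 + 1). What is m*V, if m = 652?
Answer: 0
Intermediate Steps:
V = 0 (V = -5*0 = 0)
m*V = 652*0 = 0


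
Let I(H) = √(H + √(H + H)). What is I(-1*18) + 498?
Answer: 498 + √(-18 + 6*I) ≈ 498.7 + 4.2996*I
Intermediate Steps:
I(H) = √(H + √2*√H) (I(H) = √(H + √(2*H)) = √(H + √2*√H))
I(-1*18) + 498 = √(-1*18 + √2*√(-1*18)) + 498 = √(-18 + √2*√(-18)) + 498 = √(-18 + √2*(3*I*√2)) + 498 = √(-18 + 6*I) + 498 = 498 + √(-18 + 6*I)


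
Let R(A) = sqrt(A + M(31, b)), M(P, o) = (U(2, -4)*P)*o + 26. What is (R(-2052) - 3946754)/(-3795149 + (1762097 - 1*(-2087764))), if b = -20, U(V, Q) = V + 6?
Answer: -281911/3908 + I*sqrt(6986)/54712 ≈ -72.137 + 0.0015277*I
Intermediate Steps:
U(V, Q) = 6 + V
M(P, o) = 26 + 8*P*o (M(P, o) = ((6 + 2)*P)*o + 26 = (8*P)*o + 26 = 8*P*o + 26 = 26 + 8*P*o)
R(A) = sqrt(-4934 + A) (R(A) = sqrt(A + (26 + 8*31*(-20))) = sqrt(A + (26 - 4960)) = sqrt(A - 4934) = sqrt(-4934 + A))
(R(-2052) - 3946754)/(-3795149 + (1762097 - 1*(-2087764))) = (sqrt(-4934 - 2052) - 3946754)/(-3795149 + (1762097 - 1*(-2087764))) = (sqrt(-6986) - 3946754)/(-3795149 + (1762097 + 2087764)) = (I*sqrt(6986) - 3946754)/(-3795149 + 3849861) = (-3946754 + I*sqrt(6986))/54712 = (-3946754 + I*sqrt(6986))*(1/54712) = -281911/3908 + I*sqrt(6986)/54712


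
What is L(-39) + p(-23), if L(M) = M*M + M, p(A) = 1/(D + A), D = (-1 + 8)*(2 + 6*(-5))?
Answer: 324557/219 ≈ 1482.0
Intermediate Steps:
D = -196 (D = 7*(2 - 30) = 7*(-28) = -196)
p(A) = 1/(-196 + A)
L(M) = M + M² (L(M) = M² + M = M + M²)
L(-39) + p(-23) = -39*(1 - 39) + 1/(-196 - 23) = -39*(-38) + 1/(-219) = 1482 - 1/219 = 324557/219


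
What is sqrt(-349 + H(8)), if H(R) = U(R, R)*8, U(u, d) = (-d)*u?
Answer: I*sqrt(861) ≈ 29.343*I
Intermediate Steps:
U(u, d) = -d*u
H(R) = -8*R**2 (H(R) = -R*R*8 = -R**2*8 = -8*R**2)
sqrt(-349 + H(8)) = sqrt(-349 - 8*8**2) = sqrt(-349 - 8*64) = sqrt(-349 - 512) = sqrt(-861) = I*sqrt(861)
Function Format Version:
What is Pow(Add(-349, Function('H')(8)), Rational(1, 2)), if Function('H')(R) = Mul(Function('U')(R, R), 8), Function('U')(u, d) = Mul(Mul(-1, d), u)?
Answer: Mul(I, Pow(861, Rational(1, 2))) ≈ Mul(29.343, I)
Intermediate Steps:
Function('U')(u, d) = Mul(-1, d, u)
Function('H')(R) = Mul(-8, Pow(R, 2)) (Function('H')(R) = Mul(Mul(-1, R, R), 8) = Mul(Mul(-1, Pow(R, 2)), 8) = Mul(-8, Pow(R, 2)))
Pow(Add(-349, Function('H')(8)), Rational(1, 2)) = Pow(Add(-349, Mul(-8, Pow(8, 2))), Rational(1, 2)) = Pow(Add(-349, Mul(-8, 64)), Rational(1, 2)) = Pow(Add(-349, -512), Rational(1, 2)) = Pow(-861, Rational(1, 2)) = Mul(I, Pow(861, Rational(1, 2)))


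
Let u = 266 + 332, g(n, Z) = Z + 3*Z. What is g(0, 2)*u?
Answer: 4784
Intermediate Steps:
g(n, Z) = 4*Z
u = 598
g(0, 2)*u = (4*2)*598 = 8*598 = 4784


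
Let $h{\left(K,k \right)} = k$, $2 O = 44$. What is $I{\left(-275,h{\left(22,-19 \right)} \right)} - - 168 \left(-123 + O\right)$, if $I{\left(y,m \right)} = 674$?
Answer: $-16294$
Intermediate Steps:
$O = 22$ ($O = \frac{1}{2} \cdot 44 = 22$)
$I{\left(-275,h{\left(22,-19 \right)} \right)} - - 168 \left(-123 + O\right) = 674 - - 168 \left(-123 + 22\right) = 674 - \left(-168\right) \left(-101\right) = 674 - 16968 = -16294$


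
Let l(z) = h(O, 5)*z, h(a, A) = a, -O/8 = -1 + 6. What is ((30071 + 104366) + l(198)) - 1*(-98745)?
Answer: 225262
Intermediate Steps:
O = -40 (O = -8*(-1 + 6) = -8*5 = -40)
l(z) = -40*z
((30071 + 104366) + l(198)) - 1*(-98745) = ((30071 + 104366) - 40*198) - 1*(-98745) = (134437 - 7920) + 98745 = 126517 + 98745 = 225262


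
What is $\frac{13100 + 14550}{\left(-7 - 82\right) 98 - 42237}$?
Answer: $- \frac{27650}{50959} \approx -0.54259$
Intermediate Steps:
$\frac{13100 + 14550}{\left(-7 - 82\right) 98 - 42237} = \frac{27650}{\left(-89\right) 98 - 42237} = \frac{27650}{-8722 - 42237} = \frac{27650}{-50959} = 27650 \left(- \frac{1}{50959}\right) = - \frac{27650}{50959}$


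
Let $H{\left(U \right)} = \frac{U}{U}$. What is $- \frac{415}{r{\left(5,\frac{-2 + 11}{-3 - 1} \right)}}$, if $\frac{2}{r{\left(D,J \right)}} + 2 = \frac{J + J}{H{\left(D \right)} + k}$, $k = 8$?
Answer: $\frac{2075}{4} \approx 518.75$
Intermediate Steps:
$H{\left(U \right)} = 1$
$r{\left(D,J \right)} = \frac{2}{-2 + \frac{2 J}{9}}$ ($r{\left(D,J \right)} = \frac{2}{-2 + \frac{J + J}{1 + 8}} = \frac{2}{-2 + \frac{2 J}{9}}$)
$- \frac{415}{r{\left(5,\frac{-2 + 11}{-3 - 1} \right)}} = - \frac{415}{9 \frac{1}{-9 + \frac{-2 + 11}{-3 - 1}}} = - \frac{415}{9 \frac{1}{-9 + \frac{9}{-4}}} = - \frac{415}{9 \frac{1}{-9 + 9 \left(- \frac{1}{4}\right)}} = - \frac{415}{9 \frac{1}{-9 - \frac{9}{4}}} = - \frac{415}{9 \frac{1}{- \frac{45}{4}}} = - \frac{415}{9 \left(- \frac{4}{45}\right)} = - \frac{415}{- \frac{4}{5}} = \left(-415\right) \left(- \frac{5}{4}\right) = \frac{2075}{4}$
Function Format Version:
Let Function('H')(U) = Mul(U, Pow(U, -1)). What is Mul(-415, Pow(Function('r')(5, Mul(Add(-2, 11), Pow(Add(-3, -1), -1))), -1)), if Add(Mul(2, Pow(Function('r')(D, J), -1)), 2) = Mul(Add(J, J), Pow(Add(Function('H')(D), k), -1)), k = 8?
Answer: Rational(2075, 4) ≈ 518.75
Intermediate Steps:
Function('H')(U) = 1
Function('r')(D, J) = Mul(2, Pow(Add(-2, Mul(Rational(2, 9), J)), -1)) (Function('r')(D, J) = Mul(2, Pow(Add(-2, Mul(Add(J, J), Pow(Add(1, 8), -1))), -1)) = Mul(2, Pow(Add(-2, Mul(Mul(2, J), Pow(9, -1))), -1)) = Mul(2, Pow(Add(-2, Mul(Mul(2, J), Rational(1, 9))), -1)) = Mul(2, Pow(Add(-2, Mul(Rational(2, 9), J)), -1)))
Mul(-415, Pow(Function('r')(5, Mul(Add(-2, 11), Pow(Add(-3, -1), -1))), -1)) = Mul(-415, Pow(Mul(9, Pow(Add(-9, Mul(Add(-2, 11), Pow(Add(-3, -1), -1))), -1)), -1)) = Mul(-415, Pow(Mul(9, Pow(Add(-9, Mul(9, Pow(-4, -1))), -1)), -1)) = Mul(-415, Pow(Mul(9, Pow(Add(-9, Mul(9, Rational(-1, 4))), -1)), -1)) = Mul(-415, Pow(Mul(9, Pow(Add(-9, Rational(-9, 4)), -1)), -1)) = Mul(-415, Pow(Mul(9, Pow(Rational(-45, 4), -1)), -1)) = Mul(-415, Pow(Mul(9, Rational(-4, 45)), -1)) = Mul(-415, Pow(Rational(-4, 5), -1)) = Mul(-415, Rational(-5, 4)) = Rational(2075, 4)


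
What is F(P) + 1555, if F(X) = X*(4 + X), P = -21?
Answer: 1912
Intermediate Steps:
F(P) + 1555 = -21*(4 - 21) + 1555 = -21*(-17) + 1555 = 357 + 1555 = 1912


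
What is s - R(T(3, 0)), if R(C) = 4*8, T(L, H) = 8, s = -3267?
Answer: -3299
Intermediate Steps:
R(C) = 32
s - R(T(3, 0)) = -3267 - 1*32 = -3267 - 32 = -3299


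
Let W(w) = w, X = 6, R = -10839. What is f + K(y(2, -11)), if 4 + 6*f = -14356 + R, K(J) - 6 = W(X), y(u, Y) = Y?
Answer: -25127/6 ≈ -4187.8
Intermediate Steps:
K(J) = 12 (K(J) = 6 + 6 = 12)
f = -25199/6 (f = -2/3 + (-14356 - 10839)/6 = -2/3 + (1/6)*(-25195) = -2/3 - 25195/6 = -25199/6 ≈ -4199.8)
f + K(y(2, -11)) = -25199/6 + 12 = -25127/6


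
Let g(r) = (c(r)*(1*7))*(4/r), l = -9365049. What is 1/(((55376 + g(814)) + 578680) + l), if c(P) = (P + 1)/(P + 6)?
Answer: -33374/291388159241 ≈ -1.1453e-7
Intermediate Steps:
c(P) = (1 + P)/(6 + P)
g(r) = 28*(1 + r)/(r*(6 + r)) (g(r) = (((1 + r)/(6 + r))*(1*7))*(4/r) = (((1 + r)/(6 + r))*7)*(4/r) = (7*(1 + r)/(6 + r))*(4/r) = 28*(1 + r)/(r*(6 + r)))
1/(((55376 + g(814)) + 578680) + l) = 1/(((55376 + 28*(1 + 814)/(814*(6 + 814))) + 578680) - 9365049) = 1/(((55376 + 28*(1/814)*815/820) + 578680) - 9365049) = 1/(((55376 + 28*(1/814)*(1/820)*815) + 578680) - 9365049) = 1/(((55376 + 1141/33374) + 578680) - 9365049) = 1/((1848119765/33374 + 578680) - 9365049) = 1/(21160986085/33374 - 9365049) = 1/(-291388159241/33374) = -33374/291388159241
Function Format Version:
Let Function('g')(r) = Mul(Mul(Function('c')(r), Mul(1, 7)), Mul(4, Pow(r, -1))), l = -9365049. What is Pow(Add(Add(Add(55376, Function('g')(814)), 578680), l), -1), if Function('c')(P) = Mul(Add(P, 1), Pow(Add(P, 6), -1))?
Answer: Rational(-33374, 291388159241) ≈ -1.1453e-7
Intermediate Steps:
Function('c')(P) = Mul(Pow(Add(6, P), -1), Add(1, P)) (Function('c')(P) = Mul(Add(1, P), Pow(Add(6, P), -1)) = Mul(Pow(Add(6, P), -1), Add(1, P)))
Function('g')(r) = Mul(28, Pow(r, -1), Pow(Add(6, r), -1), Add(1, r)) (Function('g')(r) = Mul(Mul(Mul(Pow(Add(6, r), -1), Add(1, r)), Mul(1, 7)), Mul(4, Pow(r, -1))) = Mul(Mul(Mul(Pow(Add(6, r), -1), Add(1, r)), 7), Mul(4, Pow(r, -1))) = Mul(Mul(7, Pow(Add(6, r), -1), Add(1, r)), Mul(4, Pow(r, -1))) = Mul(28, Pow(r, -1), Pow(Add(6, r), -1), Add(1, r)))
Pow(Add(Add(Add(55376, Function('g')(814)), 578680), l), -1) = Pow(Add(Add(Add(55376, Mul(28, Pow(814, -1), Pow(Add(6, 814), -1), Add(1, 814))), 578680), -9365049), -1) = Pow(Add(Add(Add(55376, Mul(28, Rational(1, 814), Pow(820, -1), 815)), 578680), -9365049), -1) = Pow(Add(Add(Add(55376, Mul(28, Rational(1, 814), Rational(1, 820), 815)), 578680), -9365049), -1) = Pow(Add(Add(Add(55376, Rational(1141, 33374)), 578680), -9365049), -1) = Pow(Add(Add(Rational(1848119765, 33374), 578680), -9365049), -1) = Pow(Add(Rational(21160986085, 33374), -9365049), -1) = Pow(Rational(-291388159241, 33374), -1) = Rational(-33374, 291388159241)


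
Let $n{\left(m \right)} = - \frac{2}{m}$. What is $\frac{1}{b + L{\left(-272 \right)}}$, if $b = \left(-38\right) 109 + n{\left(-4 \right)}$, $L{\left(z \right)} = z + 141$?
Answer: $- \frac{2}{8545} \approx -0.00023406$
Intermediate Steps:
$L{\left(z \right)} = 141 + z$
$b = - \frac{8283}{2}$ ($b = \left(-38\right) 109 - \frac{2}{-4} = -4142 - - \frac{1}{2} = -4142 + \frac{1}{2} = - \frac{8283}{2} \approx -4141.5$)
$\frac{1}{b + L{\left(-272 \right)}} = \frac{1}{- \frac{8283}{2} + \left(141 - 272\right)} = \frac{1}{- \frac{8283}{2} - 131} = \frac{1}{- \frac{8545}{2}} = - \frac{2}{8545}$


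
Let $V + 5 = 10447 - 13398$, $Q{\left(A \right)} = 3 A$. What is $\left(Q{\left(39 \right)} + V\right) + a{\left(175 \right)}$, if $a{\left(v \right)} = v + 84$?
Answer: $-2580$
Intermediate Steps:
$a{\left(v \right)} = 84 + v$
$V = -2956$ ($V = -5 + \left(10447 - 13398\right) = -5 - 2951 = -2956$)
$\left(Q{\left(39 \right)} + V\right) + a{\left(175 \right)} = \left(3 \cdot 39 - 2956\right) + \left(84 + 175\right) = \left(117 - 2956\right) + 259 = -2839 + 259 = -2580$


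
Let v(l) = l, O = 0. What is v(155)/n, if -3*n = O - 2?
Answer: 465/2 ≈ 232.50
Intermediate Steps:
n = ⅔ (n = -(0 - 2)/3 = -⅓*(-2) = ⅔ ≈ 0.66667)
v(155)/n = 155/(⅔) = 155*(3/2) = 465/2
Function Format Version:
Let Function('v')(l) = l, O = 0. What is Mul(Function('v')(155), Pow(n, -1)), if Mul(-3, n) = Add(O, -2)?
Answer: Rational(465, 2) ≈ 232.50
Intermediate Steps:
n = Rational(2, 3) (n = Mul(Rational(-1, 3), Add(0, -2)) = Mul(Rational(-1, 3), -2) = Rational(2, 3) ≈ 0.66667)
Mul(Function('v')(155), Pow(n, -1)) = Mul(155, Pow(Rational(2, 3), -1)) = Mul(155, Rational(3, 2)) = Rational(465, 2)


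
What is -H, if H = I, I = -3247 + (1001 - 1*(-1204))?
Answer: 1042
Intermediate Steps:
I = -1042 (I = -3247 + (1001 + 1204) = -3247 + 2205 = -1042)
H = -1042
-H = -1*(-1042) = 1042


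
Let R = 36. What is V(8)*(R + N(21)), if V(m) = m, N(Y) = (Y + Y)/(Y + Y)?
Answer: 296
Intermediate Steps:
N(Y) = 1 (N(Y) = (2*Y)/((2*Y)) = (2*Y)*(1/(2*Y)) = 1)
V(8)*(R + N(21)) = 8*(36 + 1) = 8*37 = 296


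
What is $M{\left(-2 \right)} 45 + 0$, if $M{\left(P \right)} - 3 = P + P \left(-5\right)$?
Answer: $495$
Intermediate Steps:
$M{\left(P \right)} = 3 - 4 P$ ($M{\left(P \right)} = 3 + \left(P + P \left(-5\right)\right) = 3 + \left(P - 5 P\right) = 3 - 4 P$)
$M{\left(-2 \right)} 45 + 0 = \left(3 - -8\right) 45 + 0 = \left(3 + 8\right) 45 + 0 = 11 \cdot 45 + 0 = 495 + 0 = 495$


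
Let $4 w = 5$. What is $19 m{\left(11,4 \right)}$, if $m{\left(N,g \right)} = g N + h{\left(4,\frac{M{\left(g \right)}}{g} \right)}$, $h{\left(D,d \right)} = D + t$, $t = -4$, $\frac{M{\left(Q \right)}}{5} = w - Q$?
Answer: $836$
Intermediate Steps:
$w = \frac{5}{4}$ ($w = \frac{1}{4} \cdot 5 = \frac{5}{4} \approx 1.25$)
$M{\left(Q \right)} = \frac{25}{4} - 5 Q$ ($M{\left(Q \right)} = 5 \left(\frac{5}{4} - Q\right) = \frac{25}{4} - 5 Q$)
$h{\left(D,d \right)} = -4 + D$ ($h{\left(D,d \right)} = D - 4 = -4 + D$)
$m{\left(N,g \right)} = N g$ ($m{\left(N,g \right)} = g N + \left(-4 + 4\right) = N g + 0 = N g$)
$19 m{\left(11,4 \right)} = 19 \cdot 11 \cdot 4 = 19 \cdot 44 = 836$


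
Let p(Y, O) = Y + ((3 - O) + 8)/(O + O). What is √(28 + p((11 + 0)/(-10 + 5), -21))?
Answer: √276045/105 ≈ 5.0038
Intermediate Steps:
p(Y, O) = Y + (11 - O)/(2*O) (p(Y, O) = Y + (11 - O)/((2*O)) = Y + (11 - O)*(1/(2*O)) = Y + (11 - O)/(2*O))
√(28 + p((11 + 0)/(-10 + 5), -21)) = √(28 + (-½ + (11 + 0)/(-10 + 5) + (11/2)/(-21))) = √(28 + (-½ + 11/(-5) + (11/2)*(-1/21))) = √(28 + (-½ + 11*(-⅕) - 11/42)) = √(28 + (-½ - 11/5 - 11/42)) = √(28 - 311/105) = √(2629/105) = √276045/105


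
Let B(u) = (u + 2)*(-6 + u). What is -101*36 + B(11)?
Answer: -3571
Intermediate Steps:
B(u) = (-6 + u)*(2 + u) (B(u) = (2 + u)*(-6 + u) = (-6 + u)*(2 + u))
-101*36 + B(11) = -101*36 + (-12 + 11² - 4*11) = -3636 + (-12 + 121 - 44) = -3636 + 65 = -3571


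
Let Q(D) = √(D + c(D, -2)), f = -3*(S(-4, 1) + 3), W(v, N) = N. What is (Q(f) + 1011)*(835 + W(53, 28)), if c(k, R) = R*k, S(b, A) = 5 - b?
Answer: 877671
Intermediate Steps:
f = -36 (f = -3*((5 - 1*(-4)) + 3) = -3*((5 + 4) + 3) = -3*(9 + 3) = -3*12 = -36)
Q(D) = √(-D) (Q(D) = √(D - 2*D) = √(-D))
(Q(f) + 1011)*(835 + W(53, 28)) = (√(-1*(-36)) + 1011)*(835 + 28) = (√36 + 1011)*863 = (6 + 1011)*863 = 1017*863 = 877671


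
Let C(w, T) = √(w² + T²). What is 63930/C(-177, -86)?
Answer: 12786*√1549/1549 ≈ 324.87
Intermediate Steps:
C(w, T) = √(T² + w²)
63930/C(-177, -86) = 63930/(√((-86)² + (-177)²)) = 63930/(√(7396 + 31329)) = 63930/(√38725) = 63930/((5*√1549)) = 63930*(√1549/7745) = 12786*√1549/1549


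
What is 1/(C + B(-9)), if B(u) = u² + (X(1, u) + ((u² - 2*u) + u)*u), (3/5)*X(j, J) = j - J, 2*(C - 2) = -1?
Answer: -6/4265 ≈ -0.0014068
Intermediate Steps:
C = 3/2 (C = 2 + (½)*(-1) = 2 - ½ = 3/2 ≈ 1.5000)
X(j, J) = -5*J/3 + 5*j/3 (X(j, J) = 5*(j - J)/3 = -5*J/3 + 5*j/3)
B(u) = 5/3 + u² - 5*u/3 + u*(u² - u) (B(u) = u² + ((-5*u/3 + (5/3)*1) + ((u² - 2*u) + u)*u) = u² + ((-5*u/3 + 5/3) + (u² - u)*u) = u² + ((5/3 - 5*u/3) + u*(u² - u)) = u² + (5/3 - 5*u/3 + u*(u² - u)) = 5/3 + u² - 5*u/3 + u*(u² - u))
1/(C + B(-9)) = 1/(3/2 + (5/3 + (-9)³ - 5/3*(-9))) = 1/(3/2 + (5/3 - 729 + 15)) = 1/(3/2 - 2137/3) = 1/(-4265/6) = -6/4265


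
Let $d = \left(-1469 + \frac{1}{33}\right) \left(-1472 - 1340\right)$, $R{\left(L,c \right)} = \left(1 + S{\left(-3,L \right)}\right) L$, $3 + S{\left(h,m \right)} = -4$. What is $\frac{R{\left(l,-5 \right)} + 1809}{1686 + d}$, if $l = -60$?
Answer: $\frac{71577}{136370150} \approx 0.00052487$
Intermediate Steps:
$S{\left(h,m \right)} = -7$ ($S{\left(h,m \right)} = -3 - 4 = -7$)
$R{\left(L,c \right)} = - 6 L$ ($R{\left(L,c \right)} = \left(1 - 7\right) L = - 6 L$)
$d = \frac{136314512}{33}$ ($d = \left(-1469 + \frac{1}{33}\right) \left(-2812\right) = \left(- \frac{48476}{33}\right) \left(-2812\right) = \frac{136314512}{33} \approx 4.1307 \cdot 10^{6}$)
$\frac{R{\left(l,-5 \right)} + 1809}{1686 + d} = \frac{\left(-6\right) \left(-60\right) + 1809}{1686 + \frac{136314512}{33}} = \frac{360 + 1809}{\frac{136370150}{33}} = 2169 \cdot \frac{33}{136370150} = \frac{71577}{136370150}$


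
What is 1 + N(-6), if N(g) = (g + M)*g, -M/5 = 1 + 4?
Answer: 187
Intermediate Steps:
M = -25 (M = -5*(1 + 4) = -5*5 = -25)
N(g) = g*(-25 + g) (N(g) = (g - 25)*g = (-25 + g)*g = g*(-25 + g))
1 + N(-6) = 1 - 6*(-25 - 6) = 1 - 6*(-31) = 1 + 186 = 187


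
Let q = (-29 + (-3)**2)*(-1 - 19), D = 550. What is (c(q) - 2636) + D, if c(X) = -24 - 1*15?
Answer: -2125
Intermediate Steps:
q = 400 (q = (-29 + 9)*(-20) = -20*(-20) = 400)
c(X) = -39 (c(X) = -24 - 15 = -39)
(c(q) - 2636) + D = (-39 - 2636) + 550 = -2675 + 550 = -2125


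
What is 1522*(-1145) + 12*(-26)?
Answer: -1743002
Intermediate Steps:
1522*(-1145) + 12*(-26) = -1742690 - 312 = -1743002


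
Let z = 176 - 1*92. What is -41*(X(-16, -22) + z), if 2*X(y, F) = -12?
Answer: -3198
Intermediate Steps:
z = 84 (z = 176 - 92 = 84)
X(y, F) = -6 (X(y, F) = (1/2)*(-12) = -6)
-41*(X(-16, -22) + z) = -41*(-6 + 84) = -41*78 = -3198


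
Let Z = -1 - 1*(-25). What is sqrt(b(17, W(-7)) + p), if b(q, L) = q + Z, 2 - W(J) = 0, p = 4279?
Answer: 12*sqrt(30) ≈ 65.727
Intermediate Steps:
W(J) = 2 (W(J) = 2 - 1*0 = 2 + 0 = 2)
Z = 24 (Z = -1 + 25 = 24)
b(q, L) = 24 + q (b(q, L) = q + 24 = 24 + q)
sqrt(b(17, W(-7)) + p) = sqrt((24 + 17) + 4279) = sqrt(41 + 4279) = sqrt(4320) = 12*sqrt(30)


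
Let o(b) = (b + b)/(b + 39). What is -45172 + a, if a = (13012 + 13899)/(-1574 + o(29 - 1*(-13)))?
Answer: -1919181437/42470 ≈ -45189.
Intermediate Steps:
o(b) = 2*b/(39 + b) (o(b) = (2*b)/(39 + b) = 2*b/(39 + b))
a = -726597/42470 (a = (13012 + 13899)/(-1574 + 2*(29 - 1*(-13))/(39 + (29 - 1*(-13)))) = 26911/(-1574 + 2*(29 + 13)/(39 + (29 + 13))) = 26911/(-1574 + 2*42/(39 + 42)) = 26911/(-1574 + 2*42/81) = 26911/(-1574 + 2*42*(1/81)) = 26911/(-1574 + 28/27) = 26911/(-42470/27) = 26911*(-27/42470) = -726597/42470 ≈ -17.108)
-45172 + a = -45172 - 726597/42470 = -1919181437/42470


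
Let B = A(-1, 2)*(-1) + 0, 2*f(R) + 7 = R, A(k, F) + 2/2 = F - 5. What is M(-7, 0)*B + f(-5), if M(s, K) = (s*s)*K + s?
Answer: -34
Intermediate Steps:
M(s, K) = s + K*s² (M(s, K) = s²*K + s = K*s² + s = s + K*s²)
A(k, F) = -6 + F (A(k, F) = -1 + (F - 5) = -1 + (-5 + F) = -6 + F)
f(R) = -7/2 + R/2
B = 4 (B = (-6 + 2)*(-1) + 0 = -4*(-1) + 0 = 4 + 0 = 4)
M(-7, 0)*B + f(-5) = -7*(1 + 0*(-7))*4 + (-7/2 + (½)*(-5)) = -7*(1 + 0)*4 + (-7/2 - 5/2) = -7*1*4 - 6 = -7*4 - 6 = -28 - 6 = -34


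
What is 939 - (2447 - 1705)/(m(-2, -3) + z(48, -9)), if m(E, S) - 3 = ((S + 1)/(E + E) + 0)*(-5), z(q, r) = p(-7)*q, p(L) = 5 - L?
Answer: 1081183/1153 ≈ 937.71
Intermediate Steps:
z(q, r) = 12*q (z(q, r) = (5 - 1*(-7))*q = (5 + 7)*q = 12*q)
m(E, S) = 3 - 5*(1 + S)/(2*E) (m(E, S) = 3 + ((S + 1)/(E + E) + 0)*(-5) = 3 + ((1 + S)/((2*E)) + 0)*(-5) = 3 + ((1 + S)*(1/(2*E)) + 0)*(-5) = 3 + ((1 + S)/(2*E) + 0)*(-5) = 3 + ((1 + S)/(2*E))*(-5) = 3 - 5*(1 + S)/(2*E))
939 - (2447 - 1705)/(m(-2, -3) + z(48, -9)) = 939 - (2447 - 1705)/((1/2)*(-5 - 5*(-3) + 6*(-2))/(-2) + 12*48) = 939 - 742/((1/2)*(-1/2)*(-5 + 15 - 12) + 576) = 939 - 742/((1/2)*(-1/2)*(-2) + 576) = 939 - 742/(1/2 + 576) = 939 - 742/1153/2 = 939 - 742*2/1153 = 939 - 1*1484/1153 = 939 - 1484/1153 = 1081183/1153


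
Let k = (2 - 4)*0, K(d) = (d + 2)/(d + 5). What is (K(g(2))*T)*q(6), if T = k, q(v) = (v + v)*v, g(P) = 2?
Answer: 0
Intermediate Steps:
q(v) = 2*v² (q(v) = (2*v)*v = 2*v²)
K(d) = (2 + d)/(5 + d)
k = 0 (k = -2*0 = 0)
T = 0
(K(g(2))*T)*q(6) = (((2 + 2)/(5 + 2))*0)*(2*6²) = ((4/7)*0)*(2*36) = (((⅐)*4)*0)*72 = ((4/7)*0)*72 = 0*72 = 0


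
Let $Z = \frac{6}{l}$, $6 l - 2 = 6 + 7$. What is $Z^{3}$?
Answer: $\frac{1728}{125} \approx 13.824$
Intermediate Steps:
$l = \frac{5}{2}$ ($l = \frac{1}{3} + \frac{6 + 7}{6} = \frac{1}{3} + \frac{1}{6} \cdot 13 = \frac{1}{3} + \frac{13}{6} = \frac{5}{2} \approx 2.5$)
$Z = \frac{12}{5}$ ($Z = \frac{6}{\frac{5}{2}} = 6 \cdot \frac{2}{5} = \frac{12}{5} \approx 2.4$)
$Z^{3} = \left(\frac{12}{5}\right)^{3} = \frac{1728}{125}$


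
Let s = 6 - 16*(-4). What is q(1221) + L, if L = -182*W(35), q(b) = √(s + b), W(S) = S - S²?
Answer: 216580 + √1291 ≈ 2.1662e+5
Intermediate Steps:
s = 70 (s = 6 + 64 = 70)
q(b) = √(70 + b)
L = 216580 (L = -6370*(1 - 1*35) = -6370*(1 - 35) = -6370*(-34) = -182*(-1190) = 216580)
q(1221) + L = √(70 + 1221) + 216580 = √1291 + 216580 = 216580 + √1291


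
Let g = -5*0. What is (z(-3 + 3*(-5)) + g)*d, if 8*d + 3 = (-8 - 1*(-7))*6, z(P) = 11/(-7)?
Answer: 99/56 ≈ 1.7679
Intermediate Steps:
g = 0
z(P) = -11/7 (z(P) = 11*(-⅐) = -11/7)
d = -9/8 (d = -3/8 + ((-8 - 1*(-7))*6)/8 = -3/8 + ((-8 + 7)*6)/8 = -3/8 + (-1*6)/8 = -3/8 + (⅛)*(-6) = -3/8 - ¾ = -9/8 ≈ -1.1250)
(z(-3 + 3*(-5)) + g)*d = (-11/7 + 0)*(-9/8) = -11/7*(-9/8) = 99/56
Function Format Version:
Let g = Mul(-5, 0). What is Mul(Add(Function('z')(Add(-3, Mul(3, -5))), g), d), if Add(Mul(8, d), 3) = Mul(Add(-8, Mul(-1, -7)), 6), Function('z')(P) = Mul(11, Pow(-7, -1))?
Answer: Rational(99, 56) ≈ 1.7679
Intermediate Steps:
g = 0
Function('z')(P) = Rational(-11, 7) (Function('z')(P) = Mul(11, Rational(-1, 7)) = Rational(-11, 7))
d = Rational(-9, 8) (d = Add(Rational(-3, 8), Mul(Rational(1, 8), Mul(Add(-8, Mul(-1, -7)), 6))) = Add(Rational(-3, 8), Mul(Rational(1, 8), Mul(Add(-8, 7), 6))) = Add(Rational(-3, 8), Mul(Rational(1, 8), Mul(-1, 6))) = Add(Rational(-3, 8), Mul(Rational(1, 8), -6)) = Add(Rational(-3, 8), Rational(-3, 4)) = Rational(-9, 8) ≈ -1.1250)
Mul(Add(Function('z')(Add(-3, Mul(3, -5))), g), d) = Mul(Add(Rational(-11, 7), 0), Rational(-9, 8)) = Mul(Rational(-11, 7), Rational(-9, 8)) = Rational(99, 56)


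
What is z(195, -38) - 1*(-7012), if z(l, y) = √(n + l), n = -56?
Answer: 7012 + √139 ≈ 7023.8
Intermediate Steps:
z(l, y) = √(-56 + l)
z(195, -38) - 1*(-7012) = √(-56 + 195) - 1*(-7012) = √139 + 7012 = 7012 + √139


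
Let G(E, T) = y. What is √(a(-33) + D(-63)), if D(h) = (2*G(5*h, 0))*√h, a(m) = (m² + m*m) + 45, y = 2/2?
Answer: √(2223 + 6*I*√7) ≈ 47.149 + 0.1683*I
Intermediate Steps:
y = 1 (y = 2*(½) = 1)
G(E, T) = 1
a(m) = 45 + 2*m² (a(m) = (m² + m²) + 45 = 2*m² + 45 = 45 + 2*m²)
D(h) = 2*√h (D(h) = (2*1)*√h = 2*√h)
√(a(-33) + D(-63)) = √((45 + 2*(-33)²) + 2*√(-63)) = √((45 + 2*1089) + 2*(3*I*√7)) = √((45 + 2178) + 6*I*√7) = √(2223 + 6*I*√7)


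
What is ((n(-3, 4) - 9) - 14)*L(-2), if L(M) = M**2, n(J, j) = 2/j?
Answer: -90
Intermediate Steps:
((n(-3, 4) - 9) - 14)*L(-2) = ((2/4 - 9) - 14)*(-2)**2 = ((2*(1/4) - 9) - 14)*4 = ((1/2 - 9) - 14)*4 = (-17/2 - 14)*4 = -45/2*4 = -90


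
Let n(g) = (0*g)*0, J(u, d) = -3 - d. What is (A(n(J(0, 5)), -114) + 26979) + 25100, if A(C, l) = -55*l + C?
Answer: 58349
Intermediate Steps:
n(g) = 0 (n(g) = 0*0 = 0)
A(C, l) = C - 55*l
(A(n(J(0, 5)), -114) + 26979) + 25100 = ((0 - 55*(-114)) + 26979) + 25100 = ((0 + 6270) + 26979) + 25100 = (6270 + 26979) + 25100 = 33249 + 25100 = 58349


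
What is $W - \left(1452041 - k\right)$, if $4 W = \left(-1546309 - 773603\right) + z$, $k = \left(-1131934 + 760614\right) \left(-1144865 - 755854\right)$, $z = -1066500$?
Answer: $705772680436$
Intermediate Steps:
$k = 705774979080$ ($k = \left(-371320\right) \left(-1900719\right) = 705774979080$)
$W = -846603$ ($W = \frac{\left(-1546309 - 773603\right) - 1066500}{4} = \frac{-2319912 - 1066500}{4} = \frac{1}{4} \left(-3386412\right) = -846603$)
$W - \left(1452041 - k\right) = -846603 - \left(1452041 - 705774979080\right) = -846603 - -705773527039 = -846603 + 705773527039 = 705772680436$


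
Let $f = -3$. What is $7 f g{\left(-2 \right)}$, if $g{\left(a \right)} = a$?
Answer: $42$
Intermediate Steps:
$7 f g{\left(-2 \right)} = 7 \left(-3\right) \left(-2\right) = \left(-21\right) \left(-2\right) = 42$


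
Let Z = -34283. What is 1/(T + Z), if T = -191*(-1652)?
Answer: 1/281249 ≈ 3.5556e-6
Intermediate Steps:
T = 315532
1/(T + Z) = 1/(315532 - 34283) = 1/281249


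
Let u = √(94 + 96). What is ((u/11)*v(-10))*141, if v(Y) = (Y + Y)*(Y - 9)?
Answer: 53580*√190/11 ≈ 67141.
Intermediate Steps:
v(Y) = 2*Y*(-9 + Y) (v(Y) = (2*Y)*(-9 + Y) = 2*Y*(-9 + Y))
u = √190 ≈ 13.784
((u/11)*v(-10))*141 = ((√190/11)*(2*(-10)*(-9 - 10)))*141 = ((√190*(1/11))*(2*(-10)*(-19)))*141 = ((√190/11)*380)*141 = (380*√190/11)*141 = 53580*√190/11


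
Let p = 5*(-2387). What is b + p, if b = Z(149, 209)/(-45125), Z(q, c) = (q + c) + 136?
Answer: -28345651/2375 ≈ -11935.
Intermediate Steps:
Z(q, c) = 136 + c + q (Z(q, c) = (c + q) + 136 = 136 + c + q)
b = -26/2375 (b = (136 + 209 + 149)/(-45125) = 494*(-1/45125) = -26/2375 ≈ -0.010947)
p = -11935
b + p = -26/2375 - 11935 = -28345651/2375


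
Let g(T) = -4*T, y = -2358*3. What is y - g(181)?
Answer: -6350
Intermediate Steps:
y = -7074
y - g(181) = -7074 - (-4)*181 = -7074 - 1*(-724) = -7074 + 724 = -6350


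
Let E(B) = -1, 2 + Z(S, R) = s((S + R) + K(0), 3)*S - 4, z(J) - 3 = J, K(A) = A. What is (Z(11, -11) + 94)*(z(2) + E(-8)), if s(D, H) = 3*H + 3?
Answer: 880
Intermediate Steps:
z(J) = 3 + J
s(D, H) = 3 + 3*H
Z(S, R) = -6 + 12*S (Z(S, R) = -2 + ((3 + 3*3)*S - 4) = -2 + ((3 + 9)*S - 4) = -2 + (12*S - 4) = -2 + (-4 + 12*S) = -6 + 12*S)
(Z(11, -11) + 94)*(z(2) + E(-8)) = ((-6 + 12*11) + 94)*((3 + 2) - 1) = ((-6 + 132) + 94)*(5 - 1) = (126 + 94)*4 = 220*4 = 880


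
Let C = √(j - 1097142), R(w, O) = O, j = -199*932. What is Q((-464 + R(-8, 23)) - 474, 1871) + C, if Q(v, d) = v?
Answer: -915 + I*√1282610 ≈ -915.0 + 1132.5*I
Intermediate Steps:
j = -185468
C = I*√1282610 (C = √(-185468 - 1097142) = √(-1282610) = I*√1282610 ≈ 1132.5*I)
Q((-464 + R(-8, 23)) - 474, 1871) + C = ((-464 + 23) - 474) + I*√1282610 = (-441 - 474) + I*√1282610 = -915 + I*√1282610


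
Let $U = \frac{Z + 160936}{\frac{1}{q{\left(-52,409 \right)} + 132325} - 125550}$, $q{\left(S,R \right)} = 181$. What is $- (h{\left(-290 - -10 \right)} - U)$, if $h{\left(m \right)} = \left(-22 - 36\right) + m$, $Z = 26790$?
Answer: $\frac{799733791958}{2376589757} \approx 336.5$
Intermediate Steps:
$U = - \frac{3553545908}{2376589757}$ ($U = \frac{26790 + 160936}{\frac{1}{181 + 132325} - 125550} = \frac{187726}{\frac{1}{132506} - 125550} = \frac{187726}{- \frac{16636128299}{132506}} = 187726 \left(- \frac{132506}{16636128299}\right) = - \frac{3553545908}{2376589757} \approx -1.4952$)
$h{\left(m \right)} = -58 + m$
$- (h{\left(-290 - -10 \right)} - U) = - (\left(-58 - 280\right) - - \frac{3553545908}{2376589757}) = - (\left(-58 + \left(-290 + 10\right)\right) + \frac{3553545908}{2376589757}) = - (\left(-58 - 280\right) + \frac{3553545908}{2376589757}) = - (-338 + \frac{3553545908}{2376589757}) = \left(-1\right) \left(- \frac{799733791958}{2376589757}\right) = \frac{799733791958}{2376589757}$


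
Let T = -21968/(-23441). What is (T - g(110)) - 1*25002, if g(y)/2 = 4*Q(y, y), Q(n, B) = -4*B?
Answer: -503537594/23441 ≈ -21481.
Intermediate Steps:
T = 21968/23441 (T = -21968*(-1/23441) = 21968/23441 ≈ 0.93716)
g(y) = -32*y (g(y) = 2*(4*(-4*y)) = 2*(-16*y) = -32*y)
(T - g(110)) - 1*25002 = (21968/23441 - (-32)*110) - 1*25002 = (21968/23441 - 1*(-3520)) - 25002 = (21968/23441 + 3520) - 25002 = 82534288/23441 - 25002 = -503537594/23441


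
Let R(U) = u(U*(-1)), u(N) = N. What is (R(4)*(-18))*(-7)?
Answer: -504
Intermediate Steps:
R(U) = -U (R(U) = U*(-1) = -U)
(R(4)*(-18))*(-7) = (-1*4*(-18))*(-7) = -4*(-18)*(-7) = 72*(-7) = -504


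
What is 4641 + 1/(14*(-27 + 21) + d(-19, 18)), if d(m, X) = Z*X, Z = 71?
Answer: 5541355/1194 ≈ 4641.0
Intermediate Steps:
d(m, X) = 71*X
4641 + 1/(14*(-27 + 21) + d(-19, 18)) = 4641 + 1/(14*(-27 + 21) + 71*18) = 4641 + 1/(14*(-6) + 1278) = 4641 + 1/(-84 + 1278) = 4641 + 1/1194 = 5541355/1194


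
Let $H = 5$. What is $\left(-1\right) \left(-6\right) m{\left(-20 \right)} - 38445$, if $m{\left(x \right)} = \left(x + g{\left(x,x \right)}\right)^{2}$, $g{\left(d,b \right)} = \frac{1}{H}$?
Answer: $- \frac{902319}{25} \approx -36093.0$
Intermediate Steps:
$g{\left(d,b \right)} = \frac{1}{5}$
$m{\left(x \right)} = \left(\frac{1}{5} + x\right)^{2}$ ($m{\left(x \right)} = \left(x + \frac{1}{5}\right)^{2} = \left(\frac{1}{5} + x\right)^{2}$)
$\left(-1\right) \left(-6\right) m{\left(-20 \right)} - 38445 = \left(-1\right) \left(-6\right) \frac{\left(1 + 5 \left(-20\right)\right)^{2}}{25} - 38445 = 6 \frac{\left(1 - 100\right)^{2}}{25} - 38445 = 6 \frac{\left(-99\right)^{2}}{25} - 38445 = 6 \cdot \frac{1}{25} \cdot 9801 - 38445 = 6 \cdot \frac{9801}{25} - 38445 = \frac{58806}{25} - 38445 = - \frac{902319}{25}$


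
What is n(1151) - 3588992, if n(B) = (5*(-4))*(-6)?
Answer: -3588872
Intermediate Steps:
n(B) = 120 (n(B) = -20*(-6) = 120)
n(1151) - 3588992 = 120 - 3588992 = -3588872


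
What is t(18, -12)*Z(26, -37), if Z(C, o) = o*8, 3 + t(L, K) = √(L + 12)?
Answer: 888 - 296*√30 ≈ -733.26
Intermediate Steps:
t(L, K) = -3 + √(12 + L) (t(L, K) = -3 + √(L + 12) = -3 + √(12 + L))
Z(C, o) = 8*o
t(18, -12)*Z(26, -37) = (-3 + √(12 + 18))*(8*(-37)) = (-3 + √30)*(-296) = 888 - 296*√30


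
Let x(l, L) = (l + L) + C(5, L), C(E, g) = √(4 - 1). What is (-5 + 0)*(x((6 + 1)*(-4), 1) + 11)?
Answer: 80 - 5*√3 ≈ 71.340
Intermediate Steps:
C(E, g) = √3
x(l, L) = L + l + √3 (x(l, L) = (l + L) + √3 = (L + l) + √3 = L + l + √3)
(-5 + 0)*(x((6 + 1)*(-4), 1) + 11) = (-5 + 0)*((1 + (6 + 1)*(-4) + √3) + 11) = -5*((1 + 7*(-4) + √3) + 11) = -5*((1 - 28 + √3) + 11) = -5*((-27 + √3) + 11) = -5*(-16 + √3) = 80 - 5*√3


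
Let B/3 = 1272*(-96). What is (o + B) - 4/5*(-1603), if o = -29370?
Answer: -1972118/5 ≈ -3.9442e+5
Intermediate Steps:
B = -366336 (B = 3*(1272*(-96)) = 3*(-122112) = -366336)
(o + B) - 4/5*(-1603) = (-29370 - 366336) - 4/5*(-1603) = -395706 - 4*⅕*(-1603) = -395706 - ⅘*(-1603) = -395706 + 6412/5 = -1972118/5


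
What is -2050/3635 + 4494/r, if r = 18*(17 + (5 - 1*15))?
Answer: 76559/2181 ≈ 35.103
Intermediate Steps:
r = 126 (r = 18*(17 + (5 - 15)) = 18*(17 - 10) = 18*7 = 126)
-2050/3635 + 4494/r = -2050/3635 + 4494/126 = -2050*1/3635 + 4494*(1/126) = -410/727 + 107/3 = 76559/2181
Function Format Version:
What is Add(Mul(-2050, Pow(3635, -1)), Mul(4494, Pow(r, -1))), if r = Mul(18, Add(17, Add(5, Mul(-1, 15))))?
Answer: Rational(76559, 2181) ≈ 35.103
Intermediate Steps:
r = 126 (r = Mul(18, Add(17, Add(5, -15))) = Mul(18, Add(17, -10)) = Mul(18, 7) = 126)
Add(Mul(-2050, Pow(3635, -1)), Mul(4494, Pow(r, -1))) = Add(Mul(-2050, Pow(3635, -1)), Mul(4494, Pow(126, -1))) = Add(Mul(-2050, Rational(1, 3635)), Mul(4494, Rational(1, 126))) = Add(Rational(-410, 727), Rational(107, 3)) = Rational(76559, 2181)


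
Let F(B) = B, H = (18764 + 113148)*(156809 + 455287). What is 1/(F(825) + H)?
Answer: 1/80742808377 ≈ 1.2385e-11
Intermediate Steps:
H = 80742807552 (H = 131912*612096 = 80742807552)
1/(F(825) + H) = 1/(825 + 80742807552) = 1/80742808377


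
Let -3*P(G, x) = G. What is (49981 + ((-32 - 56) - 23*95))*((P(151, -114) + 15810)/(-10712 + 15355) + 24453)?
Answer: 16251878858128/13929 ≈ 1.1668e+9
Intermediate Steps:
P(G, x) = -G/3
(49981 + ((-32 - 56) - 23*95))*((P(151, -114) + 15810)/(-10712 + 15355) + 24453) = (49981 + ((-32 - 56) - 23*95))*((-⅓*151 + 15810)/(-10712 + 15355) + 24453) = (49981 + (-88 - 2185))*((-151/3 + 15810)/4643 + 24453) = (49981 - 2273)*((47279/3)*(1/4643) + 24453) = 47708*(47279/13929 + 24453) = 47708*(340653116/13929) = 16251878858128/13929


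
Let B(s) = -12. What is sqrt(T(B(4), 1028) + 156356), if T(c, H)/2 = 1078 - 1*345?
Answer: sqrt(157822) ≈ 397.27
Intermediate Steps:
T(c, H) = 1466 (T(c, H) = 2*(1078 - 1*345) = 2*(1078 - 345) = 2*733 = 1466)
sqrt(T(B(4), 1028) + 156356) = sqrt(1466 + 156356) = sqrt(157822)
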